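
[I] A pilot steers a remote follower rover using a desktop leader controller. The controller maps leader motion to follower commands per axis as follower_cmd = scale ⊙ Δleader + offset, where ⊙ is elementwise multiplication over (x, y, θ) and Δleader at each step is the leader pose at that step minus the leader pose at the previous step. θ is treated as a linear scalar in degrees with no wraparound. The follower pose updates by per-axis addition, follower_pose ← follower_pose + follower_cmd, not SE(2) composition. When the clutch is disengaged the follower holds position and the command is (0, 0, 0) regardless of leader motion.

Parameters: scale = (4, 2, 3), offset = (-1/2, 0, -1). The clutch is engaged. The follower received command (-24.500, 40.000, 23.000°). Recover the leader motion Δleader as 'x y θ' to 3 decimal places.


-6.000 20.000 8.000

axis x: (-24.500 − -1/2) / (4) = -6.000
axis y: (40.000 − 0) / (2) = 20.000
axis θ: (23.000 − -1) / (3) = 8.000


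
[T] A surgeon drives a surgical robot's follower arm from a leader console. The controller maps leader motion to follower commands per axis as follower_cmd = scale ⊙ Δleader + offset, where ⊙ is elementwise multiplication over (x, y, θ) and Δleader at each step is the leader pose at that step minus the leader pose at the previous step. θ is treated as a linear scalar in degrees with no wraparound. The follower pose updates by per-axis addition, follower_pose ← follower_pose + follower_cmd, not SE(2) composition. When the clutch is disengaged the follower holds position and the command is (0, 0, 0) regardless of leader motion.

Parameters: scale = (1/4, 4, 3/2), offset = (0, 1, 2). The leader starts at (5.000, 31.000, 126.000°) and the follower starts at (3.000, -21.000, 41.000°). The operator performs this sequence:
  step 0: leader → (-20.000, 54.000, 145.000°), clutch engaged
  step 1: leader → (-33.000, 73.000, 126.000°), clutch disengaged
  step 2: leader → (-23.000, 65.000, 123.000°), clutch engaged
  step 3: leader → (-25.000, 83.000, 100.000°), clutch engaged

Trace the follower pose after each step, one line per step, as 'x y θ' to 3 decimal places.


-3.250 72.000 71.500
-3.250 72.000 71.500
-0.750 41.000 69.000
-1.250 114.000 36.500

step 0: Δleader=(-25.000, 23.000, 19.000°), engaged; cmd=(-6.250, 93.000, 30.500°) → follower=(-3.250, 72.000, 71.500°)
step 1: Δleader=(-13.000, 19.000, -19.000°), disengaged; cmd=(0,0,0) → follower holds at (-3.250, 72.000, 71.500°)
step 2: Δleader=(10.000, -8.000, -3.000°), engaged; cmd=(2.500, -31.000, -2.500°) → follower=(-0.750, 41.000, 69.000°)
step 3: Δleader=(-2.000, 18.000, -23.000°), engaged; cmd=(-0.500, 73.000, -32.500°) → follower=(-1.250, 114.000, 36.500°)


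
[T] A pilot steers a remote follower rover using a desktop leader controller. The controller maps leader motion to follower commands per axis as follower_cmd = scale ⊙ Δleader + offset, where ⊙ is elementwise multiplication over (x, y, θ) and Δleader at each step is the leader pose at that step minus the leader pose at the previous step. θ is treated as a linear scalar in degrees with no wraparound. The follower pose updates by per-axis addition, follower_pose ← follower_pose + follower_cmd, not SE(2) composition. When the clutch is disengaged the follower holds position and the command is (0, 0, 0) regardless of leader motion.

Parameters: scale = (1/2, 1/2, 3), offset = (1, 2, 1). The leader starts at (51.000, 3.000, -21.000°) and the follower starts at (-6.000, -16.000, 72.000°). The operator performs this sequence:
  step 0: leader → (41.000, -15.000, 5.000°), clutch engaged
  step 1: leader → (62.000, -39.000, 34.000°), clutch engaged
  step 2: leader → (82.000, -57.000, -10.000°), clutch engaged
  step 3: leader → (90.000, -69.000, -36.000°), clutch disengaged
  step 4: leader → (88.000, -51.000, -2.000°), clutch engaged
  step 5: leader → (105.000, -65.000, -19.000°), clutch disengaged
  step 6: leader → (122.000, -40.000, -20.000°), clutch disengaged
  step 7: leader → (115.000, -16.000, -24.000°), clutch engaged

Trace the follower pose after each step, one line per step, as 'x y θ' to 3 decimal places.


-10.000 -23.000 151.000
1.500 -33.000 239.000
12.500 -40.000 108.000
12.500 -40.000 108.000
12.500 -29.000 211.000
12.500 -29.000 211.000
12.500 -29.000 211.000
10.000 -15.000 200.000

step 0: Δleader=(-10.000, -18.000, 26.000°), engaged; cmd=(-4.000, -7.000, 79.000°) → follower=(-10.000, -23.000, 151.000°)
step 1: Δleader=(21.000, -24.000, 29.000°), engaged; cmd=(11.500, -10.000, 88.000°) → follower=(1.500, -33.000, 239.000°)
step 2: Δleader=(20.000, -18.000, -44.000°), engaged; cmd=(11.000, -7.000, -131.000°) → follower=(12.500, -40.000, 108.000°)
step 3: Δleader=(8.000, -12.000, -26.000°), disengaged; cmd=(0,0,0) → follower holds at (12.500, -40.000, 108.000°)
step 4: Δleader=(-2.000, 18.000, 34.000°), engaged; cmd=(0.000, 11.000, 103.000°) → follower=(12.500, -29.000, 211.000°)
step 5: Δleader=(17.000, -14.000, -17.000°), disengaged; cmd=(0,0,0) → follower holds at (12.500, -29.000, 211.000°)
step 6: Δleader=(17.000, 25.000, -1.000°), disengaged; cmd=(0,0,0) → follower holds at (12.500, -29.000, 211.000°)
step 7: Δleader=(-7.000, 24.000, -4.000°), engaged; cmd=(-2.500, 14.000, -11.000°) → follower=(10.000, -15.000, 200.000°)


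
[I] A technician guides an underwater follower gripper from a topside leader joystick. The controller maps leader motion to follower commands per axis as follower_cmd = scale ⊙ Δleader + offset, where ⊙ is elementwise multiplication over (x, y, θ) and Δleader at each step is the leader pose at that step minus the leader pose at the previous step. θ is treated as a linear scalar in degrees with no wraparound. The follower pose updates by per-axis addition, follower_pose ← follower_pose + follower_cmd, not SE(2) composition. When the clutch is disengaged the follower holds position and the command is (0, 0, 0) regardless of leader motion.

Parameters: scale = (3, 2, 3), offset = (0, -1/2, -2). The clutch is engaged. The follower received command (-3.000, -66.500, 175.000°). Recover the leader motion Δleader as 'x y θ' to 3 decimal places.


axis x: (-3.000 − 0) / (3) = -1.000
axis y: (-66.500 − -1/2) / (2) = -33.000
axis θ: (175.000 − -2) / (3) = 59.000

-1.000 -33.000 59.000


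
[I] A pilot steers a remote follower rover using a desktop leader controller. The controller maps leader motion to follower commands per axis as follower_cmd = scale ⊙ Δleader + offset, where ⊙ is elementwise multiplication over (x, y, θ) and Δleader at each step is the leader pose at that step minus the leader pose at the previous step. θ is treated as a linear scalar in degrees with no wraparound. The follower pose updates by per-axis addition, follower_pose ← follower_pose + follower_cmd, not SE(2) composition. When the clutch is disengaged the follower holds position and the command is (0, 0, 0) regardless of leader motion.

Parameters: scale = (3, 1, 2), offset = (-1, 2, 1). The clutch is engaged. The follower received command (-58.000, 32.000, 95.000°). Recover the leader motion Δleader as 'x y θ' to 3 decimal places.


axis x: (-58.000 − -1) / (3) = -19.000
axis y: (32.000 − 2) / (1) = 30.000
axis θ: (95.000 − 1) / (2) = 47.000

-19.000 30.000 47.000


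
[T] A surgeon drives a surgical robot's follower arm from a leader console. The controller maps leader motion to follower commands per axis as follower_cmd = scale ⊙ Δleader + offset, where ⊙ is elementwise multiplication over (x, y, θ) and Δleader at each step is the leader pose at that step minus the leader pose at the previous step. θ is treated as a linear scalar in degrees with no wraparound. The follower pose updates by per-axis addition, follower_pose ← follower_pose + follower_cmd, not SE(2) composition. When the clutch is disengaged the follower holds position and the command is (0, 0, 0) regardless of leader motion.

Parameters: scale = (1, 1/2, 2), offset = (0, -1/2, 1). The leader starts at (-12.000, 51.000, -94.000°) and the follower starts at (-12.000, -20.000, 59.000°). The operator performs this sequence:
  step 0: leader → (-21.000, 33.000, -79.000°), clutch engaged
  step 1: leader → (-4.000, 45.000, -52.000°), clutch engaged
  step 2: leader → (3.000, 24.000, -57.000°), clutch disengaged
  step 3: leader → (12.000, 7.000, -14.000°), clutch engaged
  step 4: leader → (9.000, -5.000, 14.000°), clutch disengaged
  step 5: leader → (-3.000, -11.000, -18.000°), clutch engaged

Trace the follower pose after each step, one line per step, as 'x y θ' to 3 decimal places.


step 0: Δleader=(-9.000, -18.000, 15.000°), engaged; cmd=(-9.000, -9.500, 31.000°) → follower=(-21.000, -29.500, 90.000°)
step 1: Δleader=(17.000, 12.000, 27.000°), engaged; cmd=(17.000, 5.500, 55.000°) → follower=(-4.000, -24.000, 145.000°)
step 2: Δleader=(7.000, -21.000, -5.000°), disengaged; cmd=(0,0,0) → follower holds at (-4.000, -24.000, 145.000°)
step 3: Δleader=(9.000, -17.000, 43.000°), engaged; cmd=(9.000, -9.000, 87.000°) → follower=(5.000, -33.000, 232.000°)
step 4: Δleader=(-3.000, -12.000, 28.000°), disengaged; cmd=(0,0,0) → follower holds at (5.000, -33.000, 232.000°)
step 5: Δleader=(-12.000, -6.000, -32.000°), engaged; cmd=(-12.000, -3.500, -63.000°) → follower=(-7.000, -36.500, 169.000°)

-21.000 -29.500 90.000
-4.000 -24.000 145.000
-4.000 -24.000 145.000
5.000 -33.000 232.000
5.000 -33.000 232.000
-7.000 -36.500 169.000


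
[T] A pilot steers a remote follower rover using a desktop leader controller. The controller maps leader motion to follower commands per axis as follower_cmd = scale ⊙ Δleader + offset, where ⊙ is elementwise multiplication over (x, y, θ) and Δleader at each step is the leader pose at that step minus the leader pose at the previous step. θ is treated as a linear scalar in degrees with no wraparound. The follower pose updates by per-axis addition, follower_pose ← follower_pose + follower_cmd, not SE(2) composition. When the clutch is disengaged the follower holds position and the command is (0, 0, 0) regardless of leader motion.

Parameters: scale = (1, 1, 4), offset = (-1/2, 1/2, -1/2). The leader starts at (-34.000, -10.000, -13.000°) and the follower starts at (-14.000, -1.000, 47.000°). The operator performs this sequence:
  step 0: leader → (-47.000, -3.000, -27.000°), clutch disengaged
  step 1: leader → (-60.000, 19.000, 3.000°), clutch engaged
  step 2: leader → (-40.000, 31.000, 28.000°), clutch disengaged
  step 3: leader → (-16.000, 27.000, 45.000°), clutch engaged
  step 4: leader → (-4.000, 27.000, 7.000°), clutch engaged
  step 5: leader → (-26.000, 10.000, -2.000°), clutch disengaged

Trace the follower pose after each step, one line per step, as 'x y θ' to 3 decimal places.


-14.000 -1.000 47.000
-27.500 21.500 166.500
-27.500 21.500 166.500
-4.000 18.000 234.000
7.500 18.500 81.500
7.500 18.500 81.500

step 0: Δleader=(-13.000, 7.000, -14.000°), disengaged; cmd=(0,0,0) → follower holds at (-14.000, -1.000, 47.000°)
step 1: Δleader=(-13.000, 22.000, 30.000°), engaged; cmd=(-13.500, 22.500, 119.500°) → follower=(-27.500, 21.500, 166.500°)
step 2: Δleader=(20.000, 12.000, 25.000°), disengaged; cmd=(0,0,0) → follower holds at (-27.500, 21.500, 166.500°)
step 3: Δleader=(24.000, -4.000, 17.000°), engaged; cmd=(23.500, -3.500, 67.500°) → follower=(-4.000, 18.000, 234.000°)
step 4: Δleader=(12.000, 0.000, -38.000°), engaged; cmd=(11.500, 0.500, -152.500°) → follower=(7.500, 18.500, 81.500°)
step 5: Δleader=(-22.000, -17.000, -9.000°), disengaged; cmd=(0,0,0) → follower holds at (7.500, 18.500, 81.500°)


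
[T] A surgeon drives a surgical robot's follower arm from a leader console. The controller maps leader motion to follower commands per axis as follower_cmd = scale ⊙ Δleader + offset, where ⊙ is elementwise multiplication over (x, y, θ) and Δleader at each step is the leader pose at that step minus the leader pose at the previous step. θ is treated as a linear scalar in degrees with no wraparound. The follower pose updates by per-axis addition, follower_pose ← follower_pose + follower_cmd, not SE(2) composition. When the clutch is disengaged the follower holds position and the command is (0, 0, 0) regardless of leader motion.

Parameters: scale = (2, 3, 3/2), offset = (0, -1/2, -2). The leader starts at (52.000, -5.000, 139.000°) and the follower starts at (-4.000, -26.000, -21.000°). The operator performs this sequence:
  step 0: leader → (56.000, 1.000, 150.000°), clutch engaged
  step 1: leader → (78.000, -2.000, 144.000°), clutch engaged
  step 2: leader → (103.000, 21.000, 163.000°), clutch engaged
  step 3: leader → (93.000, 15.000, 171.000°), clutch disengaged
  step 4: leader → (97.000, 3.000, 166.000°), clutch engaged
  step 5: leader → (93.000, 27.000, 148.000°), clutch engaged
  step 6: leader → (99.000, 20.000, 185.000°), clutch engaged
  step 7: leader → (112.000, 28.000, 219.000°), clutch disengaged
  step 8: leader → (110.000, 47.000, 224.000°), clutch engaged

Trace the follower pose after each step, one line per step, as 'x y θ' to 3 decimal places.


step 0: Δleader=(4.000, 6.000, 11.000°), engaged; cmd=(8.000, 17.500, 14.500°) → follower=(4.000, -8.500, -6.500°)
step 1: Δleader=(22.000, -3.000, -6.000°), engaged; cmd=(44.000, -9.500, -11.000°) → follower=(48.000, -18.000, -17.500°)
step 2: Δleader=(25.000, 23.000, 19.000°), engaged; cmd=(50.000, 68.500, 26.500°) → follower=(98.000, 50.500, 9.000°)
step 3: Δleader=(-10.000, -6.000, 8.000°), disengaged; cmd=(0,0,0) → follower holds at (98.000, 50.500, 9.000°)
step 4: Δleader=(4.000, -12.000, -5.000°), engaged; cmd=(8.000, -36.500, -9.500°) → follower=(106.000, 14.000, -0.500°)
step 5: Δleader=(-4.000, 24.000, -18.000°), engaged; cmd=(-8.000, 71.500, -29.000°) → follower=(98.000, 85.500, -29.500°)
step 6: Δleader=(6.000, -7.000, 37.000°), engaged; cmd=(12.000, -21.500, 53.500°) → follower=(110.000, 64.000, 24.000°)
step 7: Δleader=(13.000, 8.000, 34.000°), disengaged; cmd=(0,0,0) → follower holds at (110.000, 64.000, 24.000°)
step 8: Δleader=(-2.000, 19.000, 5.000°), engaged; cmd=(-4.000, 56.500, 5.500°) → follower=(106.000, 120.500, 29.500°)

4.000 -8.500 -6.500
48.000 -18.000 -17.500
98.000 50.500 9.000
98.000 50.500 9.000
106.000 14.000 -0.500
98.000 85.500 -29.500
110.000 64.000 24.000
110.000 64.000 24.000
106.000 120.500 29.500


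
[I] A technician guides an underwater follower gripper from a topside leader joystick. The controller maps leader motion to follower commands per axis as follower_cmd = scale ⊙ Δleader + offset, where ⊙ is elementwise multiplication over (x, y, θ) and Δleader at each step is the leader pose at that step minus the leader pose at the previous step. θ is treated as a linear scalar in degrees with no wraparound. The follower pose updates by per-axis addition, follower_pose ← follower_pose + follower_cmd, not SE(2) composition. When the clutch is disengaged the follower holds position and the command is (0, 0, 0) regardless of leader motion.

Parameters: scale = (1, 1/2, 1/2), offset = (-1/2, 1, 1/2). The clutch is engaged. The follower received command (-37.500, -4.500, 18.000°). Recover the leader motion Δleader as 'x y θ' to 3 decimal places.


axis x: (-37.500 − -1/2) / (1) = -37.000
axis y: (-4.500 − 1) / (1/2) = -11.000
axis θ: (18.000 − 1/2) / (1/2) = 35.000

-37.000 -11.000 35.000


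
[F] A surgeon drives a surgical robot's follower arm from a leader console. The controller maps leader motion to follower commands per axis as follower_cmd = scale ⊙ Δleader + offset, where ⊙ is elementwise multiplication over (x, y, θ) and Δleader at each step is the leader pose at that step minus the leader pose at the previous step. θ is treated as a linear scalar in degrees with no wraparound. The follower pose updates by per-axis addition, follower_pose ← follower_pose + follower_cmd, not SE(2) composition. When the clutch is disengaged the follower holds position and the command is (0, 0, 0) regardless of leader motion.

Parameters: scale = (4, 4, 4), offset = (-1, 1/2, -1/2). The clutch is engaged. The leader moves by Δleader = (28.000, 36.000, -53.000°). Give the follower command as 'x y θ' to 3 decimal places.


111.000 144.500 -212.500

axis x: 4·28.000 + -1 = 111.000
axis y: 4·36.000 + 1/2 = 144.500
axis θ: 4·-53.000 + -1/2 = -212.500


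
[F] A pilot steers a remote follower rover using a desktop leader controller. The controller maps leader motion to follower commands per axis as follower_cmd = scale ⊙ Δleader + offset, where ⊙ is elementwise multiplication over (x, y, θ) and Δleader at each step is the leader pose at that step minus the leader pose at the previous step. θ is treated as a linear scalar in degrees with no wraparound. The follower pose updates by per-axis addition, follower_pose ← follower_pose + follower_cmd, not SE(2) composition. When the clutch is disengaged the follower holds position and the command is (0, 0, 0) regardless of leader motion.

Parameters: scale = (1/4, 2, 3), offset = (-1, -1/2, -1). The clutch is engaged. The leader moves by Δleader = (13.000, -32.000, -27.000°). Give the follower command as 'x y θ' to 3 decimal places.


2.250 -64.500 -82.000

axis x: 1/4·13.000 + -1 = 2.250
axis y: 2·-32.000 + -1/2 = -64.500
axis θ: 3·-27.000 + -1 = -82.000


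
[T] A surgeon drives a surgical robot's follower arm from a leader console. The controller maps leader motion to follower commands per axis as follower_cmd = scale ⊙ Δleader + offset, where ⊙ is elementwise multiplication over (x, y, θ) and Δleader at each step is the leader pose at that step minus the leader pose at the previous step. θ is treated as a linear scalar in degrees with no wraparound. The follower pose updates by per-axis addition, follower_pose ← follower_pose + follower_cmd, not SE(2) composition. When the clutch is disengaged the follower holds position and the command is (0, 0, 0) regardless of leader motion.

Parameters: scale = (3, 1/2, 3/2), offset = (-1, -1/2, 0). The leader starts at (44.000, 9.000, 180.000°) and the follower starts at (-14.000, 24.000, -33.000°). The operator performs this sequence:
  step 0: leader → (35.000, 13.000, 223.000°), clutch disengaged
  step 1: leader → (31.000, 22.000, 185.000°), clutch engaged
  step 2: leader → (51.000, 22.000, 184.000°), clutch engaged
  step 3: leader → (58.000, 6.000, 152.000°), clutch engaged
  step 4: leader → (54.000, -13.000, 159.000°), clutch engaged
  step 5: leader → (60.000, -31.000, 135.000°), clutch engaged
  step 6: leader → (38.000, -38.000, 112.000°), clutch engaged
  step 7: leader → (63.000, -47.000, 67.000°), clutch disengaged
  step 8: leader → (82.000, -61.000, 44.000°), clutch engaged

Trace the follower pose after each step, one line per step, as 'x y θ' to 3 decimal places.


step 0: Δleader=(-9.000, 4.000, 43.000°), disengaged; cmd=(0,0,0) → follower holds at (-14.000, 24.000, -33.000°)
step 1: Δleader=(-4.000, 9.000, -38.000°), engaged; cmd=(-13.000, 4.000, -57.000°) → follower=(-27.000, 28.000, -90.000°)
step 2: Δleader=(20.000, 0.000, -1.000°), engaged; cmd=(59.000, -0.500, -1.500°) → follower=(32.000, 27.500, -91.500°)
step 3: Δleader=(7.000, -16.000, -32.000°), engaged; cmd=(20.000, -8.500, -48.000°) → follower=(52.000, 19.000, -139.500°)
step 4: Δleader=(-4.000, -19.000, 7.000°), engaged; cmd=(-13.000, -10.000, 10.500°) → follower=(39.000, 9.000, -129.000°)
step 5: Δleader=(6.000, -18.000, -24.000°), engaged; cmd=(17.000, -9.500, -36.000°) → follower=(56.000, -0.500, -165.000°)
step 6: Δleader=(-22.000, -7.000, -23.000°), engaged; cmd=(-67.000, -4.000, -34.500°) → follower=(-11.000, -4.500, -199.500°)
step 7: Δleader=(25.000, -9.000, -45.000°), disengaged; cmd=(0,0,0) → follower holds at (-11.000, -4.500, -199.500°)
step 8: Δleader=(19.000, -14.000, -23.000°), engaged; cmd=(56.000, -7.500, -34.500°) → follower=(45.000, -12.000, -234.000°)

-14.000 24.000 -33.000
-27.000 28.000 -90.000
32.000 27.500 -91.500
52.000 19.000 -139.500
39.000 9.000 -129.000
56.000 -0.500 -165.000
-11.000 -4.500 -199.500
-11.000 -4.500 -199.500
45.000 -12.000 -234.000


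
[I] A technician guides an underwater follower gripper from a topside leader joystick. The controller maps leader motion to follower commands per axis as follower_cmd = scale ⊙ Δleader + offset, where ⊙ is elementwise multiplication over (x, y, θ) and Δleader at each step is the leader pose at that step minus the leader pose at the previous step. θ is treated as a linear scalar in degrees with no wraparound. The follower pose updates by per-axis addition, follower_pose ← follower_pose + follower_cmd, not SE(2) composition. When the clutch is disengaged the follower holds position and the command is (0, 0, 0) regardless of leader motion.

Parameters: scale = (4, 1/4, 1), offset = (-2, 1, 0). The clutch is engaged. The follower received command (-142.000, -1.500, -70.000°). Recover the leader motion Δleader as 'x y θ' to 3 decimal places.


axis x: (-142.000 − -2) / (4) = -35.000
axis y: (-1.500 − 1) / (1/4) = -10.000
axis θ: (-70.000 − 0) / (1) = -70.000

-35.000 -10.000 -70.000


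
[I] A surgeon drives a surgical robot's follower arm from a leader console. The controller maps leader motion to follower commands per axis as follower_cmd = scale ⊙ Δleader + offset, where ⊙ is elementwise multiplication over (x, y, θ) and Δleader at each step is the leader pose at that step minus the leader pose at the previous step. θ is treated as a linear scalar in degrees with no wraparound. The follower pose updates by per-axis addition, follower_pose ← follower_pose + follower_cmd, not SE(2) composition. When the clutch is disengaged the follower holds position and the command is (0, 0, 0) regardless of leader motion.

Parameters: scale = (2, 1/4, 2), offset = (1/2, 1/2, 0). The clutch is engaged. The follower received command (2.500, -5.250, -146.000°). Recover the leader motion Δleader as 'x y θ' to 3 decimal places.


axis x: (2.500 − 1/2) / (2) = 1.000
axis y: (-5.250 − 1/2) / (1/4) = -23.000
axis θ: (-146.000 − 0) / (2) = -73.000

1.000 -23.000 -73.000


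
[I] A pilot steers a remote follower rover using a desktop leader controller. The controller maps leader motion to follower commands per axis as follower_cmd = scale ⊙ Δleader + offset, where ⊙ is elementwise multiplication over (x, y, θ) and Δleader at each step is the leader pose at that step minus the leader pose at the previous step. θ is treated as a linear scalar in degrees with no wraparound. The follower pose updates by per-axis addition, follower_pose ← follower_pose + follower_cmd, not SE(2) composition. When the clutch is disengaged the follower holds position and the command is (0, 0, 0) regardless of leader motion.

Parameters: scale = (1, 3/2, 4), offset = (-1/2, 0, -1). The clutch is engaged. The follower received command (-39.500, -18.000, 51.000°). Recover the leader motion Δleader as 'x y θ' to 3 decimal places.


-39.000 -12.000 13.000

axis x: (-39.500 − -1/2) / (1) = -39.000
axis y: (-18.000 − 0) / (3/2) = -12.000
axis θ: (51.000 − -1) / (4) = 13.000


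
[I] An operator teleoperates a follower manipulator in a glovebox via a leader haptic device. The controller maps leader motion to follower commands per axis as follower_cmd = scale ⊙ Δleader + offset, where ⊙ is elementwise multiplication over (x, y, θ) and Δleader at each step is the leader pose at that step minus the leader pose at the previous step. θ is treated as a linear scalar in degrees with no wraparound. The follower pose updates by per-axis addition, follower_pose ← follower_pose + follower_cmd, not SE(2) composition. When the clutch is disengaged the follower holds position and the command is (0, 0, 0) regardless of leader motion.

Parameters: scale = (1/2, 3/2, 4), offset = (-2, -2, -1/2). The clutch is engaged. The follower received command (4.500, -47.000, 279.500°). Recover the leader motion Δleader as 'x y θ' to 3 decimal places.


axis x: (4.500 − -2) / (1/2) = 13.000
axis y: (-47.000 − -2) / (3/2) = -30.000
axis θ: (279.500 − -1/2) / (4) = 70.000

13.000 -30.000 70.000


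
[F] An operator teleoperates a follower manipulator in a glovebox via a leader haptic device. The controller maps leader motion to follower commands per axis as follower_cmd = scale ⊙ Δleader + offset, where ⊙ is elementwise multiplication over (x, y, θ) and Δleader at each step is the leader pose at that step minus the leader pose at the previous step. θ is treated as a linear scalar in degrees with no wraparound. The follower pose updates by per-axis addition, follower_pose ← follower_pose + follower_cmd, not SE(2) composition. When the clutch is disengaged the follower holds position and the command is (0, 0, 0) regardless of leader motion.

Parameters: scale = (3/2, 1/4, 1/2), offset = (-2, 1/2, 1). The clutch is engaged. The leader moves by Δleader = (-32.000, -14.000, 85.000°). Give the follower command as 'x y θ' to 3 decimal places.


axis x: 3/2·-32.000 + -2 = -50.000
axis y: 1/4·-14.000 + 1/2 = -3.000
axis θ: 1/2·85.000 + 1 = 43.500

-50.000 -3.000 43.500


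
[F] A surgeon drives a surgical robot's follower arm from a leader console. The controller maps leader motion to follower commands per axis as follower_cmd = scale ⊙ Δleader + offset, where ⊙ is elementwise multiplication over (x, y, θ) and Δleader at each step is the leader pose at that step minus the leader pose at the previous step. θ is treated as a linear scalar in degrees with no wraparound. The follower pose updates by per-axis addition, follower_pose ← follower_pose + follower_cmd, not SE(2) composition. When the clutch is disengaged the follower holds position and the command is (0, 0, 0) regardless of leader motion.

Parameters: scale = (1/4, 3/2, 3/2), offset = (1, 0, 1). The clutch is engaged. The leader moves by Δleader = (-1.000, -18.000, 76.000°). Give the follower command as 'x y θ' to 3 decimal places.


0.750 -27.000 115.000

axis x: 1/4·-1.000 + 1 = 0.750
axis y: 3/2·-18.000 + 0 = -27.000
axis θ: 3/2·76.000 + 1 = 115.000


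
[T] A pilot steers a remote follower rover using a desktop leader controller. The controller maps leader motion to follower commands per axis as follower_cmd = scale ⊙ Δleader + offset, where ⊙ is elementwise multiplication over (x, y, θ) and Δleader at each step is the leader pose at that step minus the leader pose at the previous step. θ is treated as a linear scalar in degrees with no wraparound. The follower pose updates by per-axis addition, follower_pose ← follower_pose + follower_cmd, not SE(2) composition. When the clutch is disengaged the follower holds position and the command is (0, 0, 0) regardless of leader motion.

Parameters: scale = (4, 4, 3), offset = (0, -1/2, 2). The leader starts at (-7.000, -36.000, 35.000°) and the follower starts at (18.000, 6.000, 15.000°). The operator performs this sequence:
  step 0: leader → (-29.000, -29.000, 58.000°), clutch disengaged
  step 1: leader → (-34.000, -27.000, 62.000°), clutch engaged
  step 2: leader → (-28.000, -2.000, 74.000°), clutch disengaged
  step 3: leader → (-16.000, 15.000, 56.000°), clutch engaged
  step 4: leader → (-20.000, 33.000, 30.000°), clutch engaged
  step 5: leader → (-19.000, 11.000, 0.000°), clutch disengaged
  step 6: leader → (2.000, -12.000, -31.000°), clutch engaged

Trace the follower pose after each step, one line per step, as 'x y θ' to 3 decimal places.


step 0: Δleader=(-22.000, 7.000, 23.000°), disengaged; cmd=(0,0,0) → follower holds at (18.000, 6.000, 15.000°)
step 1: Δleader=(-5.000, 2.000, 4.000°), engaged; cmd=(-20.000, 7.500, 14.000°) → follower=(-2.000, 13.500, 29.000°)
step 2: Δleader=(6.000, 25.000, 12.000°), disengaged; cmd=(0,0,0) → follower holds at (-2.000, 13.500, 29.000°)
step 3: Δleader=(12.000, 17.000, -18.000°), engaged; cmd=(48.000, 67.500, -52.000°) → follower=(46.000, 81.000, -23.000°)
step 4: Δleader=(-4.000, 18.000, -26.000°), engaged; cmd=(-16.000, 71.500, -76.000°) → follower=(30.000, 152.500, -99.000°)
step 5: Δleader=(1.000, -22.000, -30.000°), disengaged; cmd=(0,0,0) → follower holds at (30.000, 152.500, -99.000°)
step 6: Δleader=(21.000, -23.000, -31.000°), engaged; cmd=(84.000, -92.500, -91.000°) → follower=(114.000, 60.000, -190.000°)

18.000 6.000 15.000
-2.000 13.500 29.000
-2.000 13.500 29.000
46.000 81.000 -23.000
30.000 152.500 -99.000
30.000 152.500 -99.000
114.000 60.000 -190.000


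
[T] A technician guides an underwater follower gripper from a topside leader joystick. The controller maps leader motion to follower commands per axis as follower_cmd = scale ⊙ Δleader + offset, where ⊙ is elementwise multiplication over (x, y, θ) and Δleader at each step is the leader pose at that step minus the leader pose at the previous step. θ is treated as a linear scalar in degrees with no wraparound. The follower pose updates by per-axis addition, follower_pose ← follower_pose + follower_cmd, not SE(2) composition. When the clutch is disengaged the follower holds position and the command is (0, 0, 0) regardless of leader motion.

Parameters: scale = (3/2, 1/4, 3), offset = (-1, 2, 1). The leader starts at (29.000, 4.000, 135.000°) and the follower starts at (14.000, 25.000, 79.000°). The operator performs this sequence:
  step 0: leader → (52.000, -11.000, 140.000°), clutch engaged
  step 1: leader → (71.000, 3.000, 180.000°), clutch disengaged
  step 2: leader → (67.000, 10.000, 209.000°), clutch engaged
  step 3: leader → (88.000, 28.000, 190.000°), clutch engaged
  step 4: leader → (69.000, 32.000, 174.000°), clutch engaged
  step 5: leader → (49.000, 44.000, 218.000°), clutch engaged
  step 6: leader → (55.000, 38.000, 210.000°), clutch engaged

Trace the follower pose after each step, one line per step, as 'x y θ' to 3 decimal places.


step 0: Δleader=(23.000, -15.000, 5.000°), engaged; cmd=(33.500, -1.750, 16.000°) → follower=(47.500, 23.250, 95.000°)
step 1: Δleader=(19.000, 14.000, 40.000°), disengaged; cmd=(0,0,0) → follower holds at (47.500, 23.250, 95.000°)
step 2: Δleader=(-4.000, 7.000, 29.000°), engaged; cmd=(-7.000, 3.750, 88.000°) → follower=(40.500, 27.000, 183.000°)
step 3: Δleader=(21.000, 18.000, -19.000°), engaged; cmd=(30.500, 6.500, -56.000°) → follower=(71.000, 33.500, 127.000°)
step 4: Δleader=(-19.000, 4.000, -16.000°), engaged; cmd=(-29.500, 3.000, -47.000°) → follower=(41.500, 36.500, 80.000°)
step 5: Δleader=(-20.000, 12.000, 44.000°), engaged; cmd=(-31.000, 5.000, 133.000°) → follower=(10.500, 41.500, 213.000°)
step 6: Δleader=(6.000, -6.000, -8.000°), engaged; cmd=(8.000, 0.500, -23.000°) → follower=(18.500, 42.000, 190.000°)

47.500 23.250 95.000
47.500 23.250 95.000
40.500 27.000 183.000
71.000 33.500 127.000
41.500 36.500 80.000
10.500 41.500 213.000
18.500 42.000 190.000


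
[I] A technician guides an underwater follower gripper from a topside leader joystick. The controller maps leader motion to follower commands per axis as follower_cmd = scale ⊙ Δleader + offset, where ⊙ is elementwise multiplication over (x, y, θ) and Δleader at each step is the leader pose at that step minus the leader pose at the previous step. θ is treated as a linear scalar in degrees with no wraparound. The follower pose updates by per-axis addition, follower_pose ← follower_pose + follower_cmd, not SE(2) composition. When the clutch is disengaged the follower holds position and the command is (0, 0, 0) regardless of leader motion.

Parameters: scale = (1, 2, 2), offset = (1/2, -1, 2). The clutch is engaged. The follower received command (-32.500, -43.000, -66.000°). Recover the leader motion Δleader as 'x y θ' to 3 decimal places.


axis x: (-32.500 − 1/2) / (1) = -33.000
axis y: (-43.000 − -1) / (2) = -21.000
axis θ: (-66.000 − 2) / (2) = -34.000

-33.000 -21.000 -34.000


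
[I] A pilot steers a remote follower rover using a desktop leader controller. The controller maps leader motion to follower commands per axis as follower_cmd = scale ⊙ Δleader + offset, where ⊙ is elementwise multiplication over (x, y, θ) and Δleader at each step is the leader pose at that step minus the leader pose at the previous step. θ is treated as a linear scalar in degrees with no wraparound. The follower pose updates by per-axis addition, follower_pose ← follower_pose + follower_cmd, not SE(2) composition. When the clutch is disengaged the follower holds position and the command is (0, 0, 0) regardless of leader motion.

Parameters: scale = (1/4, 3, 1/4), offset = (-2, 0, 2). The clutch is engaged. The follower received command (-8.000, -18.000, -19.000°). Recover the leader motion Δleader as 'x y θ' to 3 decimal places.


-24.000 -6.000 -84.000

axis x: (-8.000 − -2) / (1/4) = -24.000
axis y: (-18.000 − 0) / (3) = -6.000
axis θ: (-19.000 − 2) / (1/4) = -84.000


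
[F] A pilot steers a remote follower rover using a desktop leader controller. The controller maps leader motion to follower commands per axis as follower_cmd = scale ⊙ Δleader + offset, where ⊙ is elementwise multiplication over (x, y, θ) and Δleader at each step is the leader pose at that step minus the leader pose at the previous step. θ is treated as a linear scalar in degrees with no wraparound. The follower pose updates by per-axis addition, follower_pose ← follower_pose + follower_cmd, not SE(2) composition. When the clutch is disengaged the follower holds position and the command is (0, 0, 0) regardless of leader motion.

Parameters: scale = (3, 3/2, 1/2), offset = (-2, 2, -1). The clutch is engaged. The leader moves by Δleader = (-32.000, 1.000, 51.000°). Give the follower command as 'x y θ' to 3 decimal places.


-98.000 3.500 24.500

axis x: 3·-32.000 + -2 = -98.000
axis y: 3/2·1.000 + 2 = 3.500
axis θ: 1/2·51.000 + -1 = 24.500


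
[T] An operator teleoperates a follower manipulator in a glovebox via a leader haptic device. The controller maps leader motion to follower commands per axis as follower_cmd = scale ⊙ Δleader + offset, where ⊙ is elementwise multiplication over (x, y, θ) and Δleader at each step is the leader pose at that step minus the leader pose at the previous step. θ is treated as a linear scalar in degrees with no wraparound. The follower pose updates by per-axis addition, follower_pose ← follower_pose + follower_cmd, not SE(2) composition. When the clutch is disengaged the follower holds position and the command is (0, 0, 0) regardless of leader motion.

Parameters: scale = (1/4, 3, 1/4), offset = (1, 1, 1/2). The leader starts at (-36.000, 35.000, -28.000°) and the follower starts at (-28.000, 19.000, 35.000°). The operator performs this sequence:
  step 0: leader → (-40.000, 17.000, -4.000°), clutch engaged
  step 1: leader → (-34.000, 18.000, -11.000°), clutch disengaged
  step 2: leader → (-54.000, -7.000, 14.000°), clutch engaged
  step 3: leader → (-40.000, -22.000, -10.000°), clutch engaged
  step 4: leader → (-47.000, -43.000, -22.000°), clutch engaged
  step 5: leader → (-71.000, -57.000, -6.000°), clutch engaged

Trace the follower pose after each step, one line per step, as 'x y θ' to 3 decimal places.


step 0: Δleader=(-4.000, -18.000, 24.000°), engaged; cmd=(0.000, -53.000, 6.500°) → follower=(-28.000, -34.000, 41.500°)
step 1: Δleader=(6.000, 1.000, -7.000°), disengaged; cmd=(0,0,0) → follower holds at (-28.000, -34.000, 41.500°)
step 2: Δleader=(-20.000, -25.000, 25.000°), engaged; cmd=(-4.000, -74.000, 6.750°) → follower=(-32.000, -108.000, 48.250°)
step 3: Δleader=(14.000, -15.000, -24.000°), engaged; cmd=(4.500, -44.000, -5.500°) → follower=(-27.500, -152.000, 42.750°)
step 4: Δleader=(-7.000, -21.000, -12.000°), engaged; cmd=(-0.750, -62.000, -2.500°) → follower=(-28.250, -214.000, 40.250°)
step 5: Δleader=(-24.000, -14.000, 16.000°), engaged; cmd=(-5.000, -41.000, 4.500°) → follower=(-33.250, -255.000, 44.750°)

-28.000 -34.000 41.500
-28.000 -34.000 41.500
-32.000 -108.000 48.250
-27.500 -152.000 42.750
-28.250 -214.000 40.250
-33.250 -255.000 44.750


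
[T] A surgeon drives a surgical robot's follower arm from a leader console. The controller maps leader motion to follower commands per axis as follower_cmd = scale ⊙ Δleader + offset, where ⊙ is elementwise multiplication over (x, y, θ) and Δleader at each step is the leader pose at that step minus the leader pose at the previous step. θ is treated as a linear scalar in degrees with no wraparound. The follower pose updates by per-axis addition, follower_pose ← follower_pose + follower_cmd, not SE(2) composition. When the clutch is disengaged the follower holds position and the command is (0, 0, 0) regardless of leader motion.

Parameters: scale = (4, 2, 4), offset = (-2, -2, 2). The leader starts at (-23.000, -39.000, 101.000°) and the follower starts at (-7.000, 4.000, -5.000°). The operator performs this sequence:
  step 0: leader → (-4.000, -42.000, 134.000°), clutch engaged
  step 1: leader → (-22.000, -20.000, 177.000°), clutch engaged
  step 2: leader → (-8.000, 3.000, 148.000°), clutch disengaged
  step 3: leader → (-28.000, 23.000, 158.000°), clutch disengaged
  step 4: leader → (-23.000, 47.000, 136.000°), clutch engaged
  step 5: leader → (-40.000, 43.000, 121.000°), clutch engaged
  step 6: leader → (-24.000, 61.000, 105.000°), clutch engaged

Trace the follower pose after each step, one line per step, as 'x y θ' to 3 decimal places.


step 0: Δleader=(19.000, -3.000, 33.000°), engaged; cmd=(74.000, -8.000, 134.000°) → follower=(67.000, -4.000, 129.000°)
step 1: Δleader=(-18.000, 22.000, 43.000°), engaged; cmd=(-74.000, 42.000, 174.000°) → follower=(-7.000, 38.000, 303.000°)
step 2: Δleader=(14.000, 23.000, -29.000°), disengaged; cmd=(0,0,0) → follower holds at (-7.000, 38.000, 303.000°)
step 3: Δleader=(-20.000, 20.000, 10.000°), disengaged; cmd=(0,0,0) → follower holds at (-7.000, 38.000, 303.000°)
step 4: Δleader=(5.000, 24.000, -22.000°), engaged; cmd=(18.000, 46.000, -86.000°) → follower=(11.000, 84.000, 217.000°)
step 5: Δleader=(-17.000, -4.000, -15.000°), engaged; cmd=(-70.000, -10.000, -58.000°) → follower=(-59.000, 74.000, 159.000°)
step 6: Δleader=(16.000, 18.000, -16.000°), engaged; cmd=(62.000, 34.000, -62.000°) → follower=(3.000, 108.000, 97.000°)

67.000 -4.000 129.000
-7.000 38.000 303.000
-7.000 38.000 303.000
-7.000 38.000 303.000
11.000 84.000 217.000
-59.000 74.000 159.000
3.000 108.000 97.000


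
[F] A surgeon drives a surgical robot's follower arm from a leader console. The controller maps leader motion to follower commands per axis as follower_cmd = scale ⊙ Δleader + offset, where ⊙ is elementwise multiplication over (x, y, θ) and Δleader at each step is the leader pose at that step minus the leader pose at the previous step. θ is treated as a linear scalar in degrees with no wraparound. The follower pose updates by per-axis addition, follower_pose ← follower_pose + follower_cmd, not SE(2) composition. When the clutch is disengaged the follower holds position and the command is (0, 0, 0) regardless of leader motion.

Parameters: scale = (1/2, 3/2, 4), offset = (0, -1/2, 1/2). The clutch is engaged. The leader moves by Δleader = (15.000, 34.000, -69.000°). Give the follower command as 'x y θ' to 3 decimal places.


7.500 50.500 -275.500

axis x: 1/2·15.000 + 0 = 7.500
axis y: 3/2·34.000 + -1/2 = 50.500
axis θ: 4·-69.000 + 1/2 = -275.500


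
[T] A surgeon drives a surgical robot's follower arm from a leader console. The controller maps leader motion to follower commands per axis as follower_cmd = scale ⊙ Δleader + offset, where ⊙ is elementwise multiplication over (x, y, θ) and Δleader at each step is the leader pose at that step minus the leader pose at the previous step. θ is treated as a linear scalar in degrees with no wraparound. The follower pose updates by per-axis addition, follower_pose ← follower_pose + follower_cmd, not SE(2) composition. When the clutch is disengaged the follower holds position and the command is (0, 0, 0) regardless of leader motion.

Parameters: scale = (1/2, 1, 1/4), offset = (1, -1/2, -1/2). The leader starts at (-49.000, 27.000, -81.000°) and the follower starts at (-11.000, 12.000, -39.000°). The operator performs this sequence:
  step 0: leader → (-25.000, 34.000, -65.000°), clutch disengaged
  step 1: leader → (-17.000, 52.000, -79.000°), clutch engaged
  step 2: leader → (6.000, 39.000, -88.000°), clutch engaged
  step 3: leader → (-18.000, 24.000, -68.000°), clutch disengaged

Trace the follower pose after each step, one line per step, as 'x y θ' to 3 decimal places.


-11.000 12.000 -39.000
-6.000 29.500 -43.000
6.500 16.000 -45.750
6.500 16.000 -45.750

step 0: Δleader=(24.000, 7.000, 16.000°), disengaged; cmd=(0,0,0) → follower holds at (-11.000, 12.000, -39.000°)
step 1: Δleader=(8.000, 18.000, -14.000°), engaged; cmd=(5.000, 17.500, -4.000°) → follower=(-6.000, 29.500, -43.000°)
step 2: Δleader=(23.000, -13.000, -9.000°), engaged; cmd=(12.500, -13.500, -2.750°) → follower=(6.500, 16.000, -45.750°)
step 3: Δleader=(-24.000, -15.000, 20.000°), disengaged; cmd=(0,0,0) → follower holds at (6.500, 16.000, -45.750°)
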